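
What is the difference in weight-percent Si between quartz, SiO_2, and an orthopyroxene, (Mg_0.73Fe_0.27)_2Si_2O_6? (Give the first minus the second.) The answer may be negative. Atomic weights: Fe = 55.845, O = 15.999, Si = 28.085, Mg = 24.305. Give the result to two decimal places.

20.95 percentage points

M(SiO_2) = 60.083 g/mol, so wt% Si = 28.085/60.083 × 100 = 46.74%.
M((Mg_0.73Fe_0.27)_2Si_2O_6) = 217.806 g/mol, so wt% Si = 56.170/217.806 × 100 = 25.79%.
46.74 − 25.79 = 20.95 pp.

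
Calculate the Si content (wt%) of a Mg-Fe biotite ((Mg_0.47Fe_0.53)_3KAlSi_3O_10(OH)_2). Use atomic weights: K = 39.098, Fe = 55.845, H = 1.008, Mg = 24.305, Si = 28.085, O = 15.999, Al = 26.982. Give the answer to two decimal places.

18.03 wt%

Molar mass of (Mg_0.47Fe_0.53)_3KAlSi_3O_10(OH)_2: 1.41·24.305 + 1.59·55.845 + 1·39.098 + 1·26.982 + 3·28.085 + 12·15.999 + 2·1.008 = 467.403 g/mol.
Mass of Si per formula unit: 3 × 28.085 = 84.255 g.
Weight fraction Si = 84.255 / 467.403 = 0.1803.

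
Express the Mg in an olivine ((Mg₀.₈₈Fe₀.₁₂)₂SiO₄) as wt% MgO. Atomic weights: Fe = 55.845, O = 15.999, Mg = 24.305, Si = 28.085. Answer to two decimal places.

47.84 wt%

M((Mg₀.₈₈Fe₀.₁₂)₂SiO₄) = 148.261 g/mol; M(MgO) = 40.304 g/mol.
Moles MgO per formula unit = 1.76 Mg ÷ 1 = 1.7600.
MgO fraction = (1.7600 × 40.304) / 148.261 = 70.935/148.261 = 0.4784.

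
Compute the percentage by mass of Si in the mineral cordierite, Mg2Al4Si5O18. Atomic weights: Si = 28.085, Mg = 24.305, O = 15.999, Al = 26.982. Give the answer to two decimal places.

Molar mass of Mg2Al4Si5O18: 2×24.305 + 4×26.982 + 5×28.085 + 18×15.999 = 584.945 g/mol.
Mass of Si per formula unit: 5 × 28.085 = 140.425 g.
Weight fraction Si = 140.425 / 584.945 = 0.2401.

24.01 wt%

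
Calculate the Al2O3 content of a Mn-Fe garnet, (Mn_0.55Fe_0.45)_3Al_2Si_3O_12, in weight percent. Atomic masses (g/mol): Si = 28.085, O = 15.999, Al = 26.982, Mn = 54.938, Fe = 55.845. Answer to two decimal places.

20.55 wt%

Molar mass of (Mn_0.55Fe_0.45)_3Al_2Si_3O_12 = 1.65·54.938 + 1.35·55.845 + 2·26.982 + 3·28.085 + 12·15.999 = 496.245 g/mol.
Each formula unit contains 2 Al, equivalent to 2/2 = 1.0000 mol Al2O3.
M(Al2O3) = 2×26.982 + 3×15.999 = 101.961 g/mol.
Mass of Al2O3 per formula unit = 1.0000 × 101.961 = 101.961 g.
Al2O3 wt% = 101.961 / 496.245 × 100 = 20.55%.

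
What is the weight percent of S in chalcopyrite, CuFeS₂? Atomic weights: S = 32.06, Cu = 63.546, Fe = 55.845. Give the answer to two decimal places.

Formula mass = 1×63.546 + 1×55.845 + 2×32.06 = 183.511 g/mol, of which 64.120 g is S.
So S makes up 64.120/183.511 = 0.3494 of the mass, i.e. 34.94%.

34.94 wt%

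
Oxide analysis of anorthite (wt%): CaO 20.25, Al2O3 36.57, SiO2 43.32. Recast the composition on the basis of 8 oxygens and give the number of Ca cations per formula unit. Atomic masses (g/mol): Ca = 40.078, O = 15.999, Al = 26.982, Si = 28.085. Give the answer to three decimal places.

20.25 wt% CaO ÷ 56.077 g/mol = 0.36111 mol, giving 0.36111 Ca and 0.36111 O.
36.57 wt% Al2O3 ÷ 101.961 g/mol = 0.35867 mol, giving 0.71734 Al and 1.07601 O.
43.32 wt% SiO2 ÷ 60.083 g/mol = 0.72100 mol, giving 0.72100 Si and 1.44200 O.
Oxygen sums to 2.87912; scaling by 8/2.87912 = 2.77863 puts the formula on 8 O.
Ca: 0.36111 × 2.77863 = 1.003 atoms per formula unit.

1.003 Ca apfu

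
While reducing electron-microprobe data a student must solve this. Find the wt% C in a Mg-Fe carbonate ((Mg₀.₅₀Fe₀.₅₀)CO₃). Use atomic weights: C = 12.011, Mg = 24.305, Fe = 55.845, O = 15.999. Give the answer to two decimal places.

12.00 wt%

Formula mass = 0.50*24.305 + 0.50*55.845 + 1*12.011 + 3*15.999 = 100.083 g/mol, of which 12.011 g is C.
So C makes up 12.011/100.083 = 0.1200 of the mass, i.e. 12.00%.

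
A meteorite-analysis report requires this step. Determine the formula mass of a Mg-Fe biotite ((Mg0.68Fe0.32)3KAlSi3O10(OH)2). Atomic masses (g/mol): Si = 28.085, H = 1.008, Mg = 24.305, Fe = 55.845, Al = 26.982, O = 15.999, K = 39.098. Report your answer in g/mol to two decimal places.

Mg: 2.04 × 24.305 = 49.5822
Fe: 0.96 × 55.845 = 53.6112
K: 1 × 39.098 = 39.0980
Al: 1 × 26.982 = 26.9820
Si: 3 × 28.085 = 84.2550
O: 12 × 15.999 = 191.9880
H: 2 × 1.008 = 2.0160
Summing the contributions gives the formula mass.

447.53 g/mol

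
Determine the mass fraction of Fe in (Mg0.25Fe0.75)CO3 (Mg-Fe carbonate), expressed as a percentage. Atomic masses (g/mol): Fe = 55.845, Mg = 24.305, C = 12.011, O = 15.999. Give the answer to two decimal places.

38.79 wt%

Formula mass = 0.25*24.305 + 0.75*55.845 + 1*12.011 + 3*15.999 = 107.968 g/mol, of which 41.884 g is Fe.
So Fe makes up 41.884/107.968 = 0.3879 of the mass, i.e. 38.79%.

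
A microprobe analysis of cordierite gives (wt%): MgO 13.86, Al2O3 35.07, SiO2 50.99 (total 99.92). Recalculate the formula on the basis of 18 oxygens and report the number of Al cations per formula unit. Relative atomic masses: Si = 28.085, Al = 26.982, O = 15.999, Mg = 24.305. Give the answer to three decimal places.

4.029 Al apfu

13.86 wt% MgO ÷ 40.304 g/mol = 0.34389 mol, giving 0.34389 Mg and 0.34389 O.
35.07 wt% Al2O3 ÷ 101.961 g/mol = 0.34396 mol, giving 0.68792 Al and 1.03188 O.
50.99 wt% SiO2 ÷ 60.083 g/mol = 0.84866 mol, giving 0.84866 Si and 1.69732 O.
Oxygen sums to 3.07309; scaling by 18/3.07309 = 5.85730 puts the formula on 18 O.
Al: 0.68792 × 5.85730 = 4.029 atoms per formula unit.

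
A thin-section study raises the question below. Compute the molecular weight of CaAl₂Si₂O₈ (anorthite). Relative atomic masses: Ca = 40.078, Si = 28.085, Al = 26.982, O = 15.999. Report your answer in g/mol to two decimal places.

Ca: 1 × 40.078 = 40.0780
Al: 2 × 26.982 = 53.9640
Si: 2 × 28.085 = 56.1700
O: 8 × 15.999 = 127.9920
Summing the contributions gives the formula mass.

278.20 g/mol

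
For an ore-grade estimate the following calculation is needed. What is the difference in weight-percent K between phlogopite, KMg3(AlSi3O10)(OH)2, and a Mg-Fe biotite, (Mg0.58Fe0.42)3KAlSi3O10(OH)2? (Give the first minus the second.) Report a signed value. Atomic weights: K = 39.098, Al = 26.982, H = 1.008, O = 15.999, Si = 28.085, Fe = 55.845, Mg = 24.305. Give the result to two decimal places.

0.81 percentage points

K in KMg3(AlSi3O10)(OH)2: molar mass 417.254 g/mol; 1×39.098 = 39.098 g → 9.37 wt%.
K in (Mg0.58Fe0.42)3KAlSi3O10(OH)2: molar mass 456.994 g/mol; 1×39.098 = 39.098 g → 8.56 wt%.
Difference = 9.37 − 8.56 = 0.81 percentage points.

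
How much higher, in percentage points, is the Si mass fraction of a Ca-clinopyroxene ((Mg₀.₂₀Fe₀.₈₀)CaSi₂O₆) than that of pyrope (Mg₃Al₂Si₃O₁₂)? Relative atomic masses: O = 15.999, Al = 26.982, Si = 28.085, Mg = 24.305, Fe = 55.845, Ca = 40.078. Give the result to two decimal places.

Si in (Mg₀.₂₀Fe₀.₈₀)CaSi₂O₆: molar mass 241.779 g/mol; 2×28.085 = 56.170 g → 23.23 wt%.
Si in Mg₃Al₂Si₃O₁₂: molar mass 403.122 g/mol; 3×28.085 = 84.255 g → 20.90 wt%.
Difference = 23.23 − 20.90 = 2.33 percentage points.

2.33 percentage points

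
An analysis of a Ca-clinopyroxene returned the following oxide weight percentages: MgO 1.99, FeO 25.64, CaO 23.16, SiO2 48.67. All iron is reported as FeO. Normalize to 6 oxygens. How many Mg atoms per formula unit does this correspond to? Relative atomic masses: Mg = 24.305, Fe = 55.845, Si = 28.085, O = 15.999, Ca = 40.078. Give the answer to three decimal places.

MgO (M=40.304): mol = 0.04937; Mg = 0.04937, O = 0.04937.
FeO (M=71.844): mol = 0.35688; Fe = 0.35688, O = 0.35688.
CaO (M=56.077): mol = 0.41300; Ca = 0.41300, O = 0.41300.
SiO2 (M=60.083): mol = 0.81005; Si = 0.81005, O = 1.62010.
ΣO = 2.43935; factor = 6/ΣO = 2.45967.
Mg apfu = 0.04937 × 2.45967 = 0.121.

0.121 Mg apfu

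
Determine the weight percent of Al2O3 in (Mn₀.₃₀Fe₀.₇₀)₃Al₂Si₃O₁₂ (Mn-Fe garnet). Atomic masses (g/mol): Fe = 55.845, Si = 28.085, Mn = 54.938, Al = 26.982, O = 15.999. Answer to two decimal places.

Formula mass = 496.926 g/mol.
2 Al → 1.0000 mol Al2O3 per formula unit; M(Al2O3) = 101.961, so Al2O3 mass = 101.961 g.
101.961/496.926 × 100 = 20.52 wt%.

20.52 wt%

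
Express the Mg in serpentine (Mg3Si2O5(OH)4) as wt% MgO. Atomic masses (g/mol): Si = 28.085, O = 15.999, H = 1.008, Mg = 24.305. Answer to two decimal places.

Formula mass = 277.108 g/mol.
3 Mg → 3.0000 mol MgO per formula unit; M(MgO) = 40.304, so MgO mass = 120.912 g.
120.912/277.108 × 100 = 43.63 wt%.

43.63 wt%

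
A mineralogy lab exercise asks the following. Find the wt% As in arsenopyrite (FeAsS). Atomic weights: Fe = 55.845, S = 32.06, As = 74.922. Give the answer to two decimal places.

46.01 mass %

Molar mass of FeAsS: 1*55.845 + 1*74.922 + 1*32.06 = 162.827 g/mol.
Mass of As per formula unit: 1 × 74.922 = 74.922 g.
Weight fraction As = 74.922 / 162.827 = 0.4601.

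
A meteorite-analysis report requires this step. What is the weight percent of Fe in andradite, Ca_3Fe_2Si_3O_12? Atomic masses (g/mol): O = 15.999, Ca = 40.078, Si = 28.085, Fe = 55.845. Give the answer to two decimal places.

21.98 weight percent

Molar mass of Ca_3Fe_2Si_3O_12: 3·40.078 + 2·55.845 + 3·28.085 + 12·15.999 = 508.167 g/mol.
Mass of Fe per formula unit: 2 × 55.845 = 111.690 g.
Weight fraction Fe = 111.690 / 508.167 = 0.2198.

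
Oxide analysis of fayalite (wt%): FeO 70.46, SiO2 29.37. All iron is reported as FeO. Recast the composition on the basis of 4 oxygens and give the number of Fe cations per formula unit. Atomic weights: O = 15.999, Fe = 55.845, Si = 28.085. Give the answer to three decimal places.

FeO (M=71.844): mol = 0.98074; Fe = 0.98074, O = 0.98074.
SiO2 (M=60.083): mol = 0.48882; Si = 0.48882, O = 0.97764.
ΣO = 1.95838; factor = 4/ΣO = 2.04250.
Fe apfu = 0.98074 × 2.04250 = 2.003.

2.003 Fe apfu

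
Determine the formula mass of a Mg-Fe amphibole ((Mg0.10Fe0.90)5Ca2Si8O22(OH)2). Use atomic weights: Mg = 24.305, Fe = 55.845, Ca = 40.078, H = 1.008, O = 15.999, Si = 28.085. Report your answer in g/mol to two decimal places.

954.28 g/mol

The formula mass is the sum 0.50·24.305 + 4.50·55.845 + 2·40.078 + 8·28.085 + 24·15.999 + 2·1.008.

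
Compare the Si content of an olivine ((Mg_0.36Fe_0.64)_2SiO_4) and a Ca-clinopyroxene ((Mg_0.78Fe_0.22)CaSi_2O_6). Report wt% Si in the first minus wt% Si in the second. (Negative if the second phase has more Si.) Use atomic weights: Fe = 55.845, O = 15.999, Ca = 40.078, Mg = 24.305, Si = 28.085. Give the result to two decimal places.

M((Mg_0.36Fe_0.64)_2SiO_4) = 181.062 g/mol, so wt% Si = 28.085/181.062 × 100 = 15.51%.
M((Mg_0.78Fe_0.22)CaSi_2O_6) = 223.486 g/mol, so wt% Si = 56.170/223.486 × 100 = 25.13%.
15.51 − 25.13 = -9.62 pp.

-9.62 percentage points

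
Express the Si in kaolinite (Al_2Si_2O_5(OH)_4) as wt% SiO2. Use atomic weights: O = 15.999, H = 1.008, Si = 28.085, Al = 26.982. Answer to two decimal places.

46.55 wt%

Molar mass of Al_2Si_2O_5(OH)_4 = 2×26.982 + 2×28.085 + 9×15.999 + 4×1.008 = 258.157 g/mol.
Each formula unit contains 2 Si, equivalent to 2/1 = 2.0000 mol SiO2.
M(SiO2) = 1×28.085 + 2×15.999 = 60.083 g/mol.
Mass of SiO2 per formula unit = 2.0000 × 60.083 = 120.166 g.
SiO2 wt% = 120.166 / 258.157 × 100 = 46.55%.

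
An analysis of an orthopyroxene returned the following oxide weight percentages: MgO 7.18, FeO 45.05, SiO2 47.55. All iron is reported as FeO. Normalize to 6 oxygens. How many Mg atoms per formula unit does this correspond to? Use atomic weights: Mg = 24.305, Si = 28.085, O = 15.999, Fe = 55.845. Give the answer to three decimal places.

7.18 wt% MgO ÷ 40.304 g/mol = 0.17815 mol, giving 0.17815 Mg and 0.17815 O.
45.05 wt% FeO ÷ 71.844 g/mol = 0.62705 mol, giving 0.62705 Fe and 0.62705 O.
47.55 wt% SiO2 ÷ 60.083 g/mol = 0.79141 mol, giving 0.79141 Si and 1.58282 O.
Oxygen sums to 2.38802; scaling by 6/2.38802 = 2.51254 puts the formula on 6 O.
Mg: 0.17815 × 2.51254 = 0.448 atoms per formula unit.

0.448 Mg apfu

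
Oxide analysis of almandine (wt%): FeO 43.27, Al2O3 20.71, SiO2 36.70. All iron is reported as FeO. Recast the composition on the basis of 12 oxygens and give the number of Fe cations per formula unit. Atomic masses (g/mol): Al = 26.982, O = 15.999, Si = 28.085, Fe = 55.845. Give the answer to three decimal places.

43.27 wt% FeO ÷ 71.844 g/mol = 0.60228 mol, giving 0.60228 Fe and 0.60228 O.
20.71 wt% Al2O3 ÷ 101.961 g/mol = 0.20312 mol, giving 0.40624 Al and 0.60936 O.
36.70 wt% SiO2 ÷ 60.083 g/mol = 0.61082 mol, giving 0.61082 Si and 1.22164 O.
Oxygen sums to 2.43328; scaling by 12/2.43328 = 4.93161 puts the formula on 12 O.
Fe: 0.60228 × 4.93161 = 2.970 atoms per formula unit.

2.970 Fe apfu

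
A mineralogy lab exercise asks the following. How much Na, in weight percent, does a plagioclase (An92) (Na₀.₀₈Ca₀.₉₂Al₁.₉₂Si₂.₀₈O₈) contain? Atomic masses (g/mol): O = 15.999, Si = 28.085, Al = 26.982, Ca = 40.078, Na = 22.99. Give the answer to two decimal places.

0.66 weight percent

M(Na₀.₀₈Ca₀.₉₂Al₁.₉₂Si₂.₀₈O₈) = 276.925 g/mol.
Na contributes 0.08 × 22.99 = 1.839 g per mole.
1.839/276.925 = 0.0066 → 0.66%.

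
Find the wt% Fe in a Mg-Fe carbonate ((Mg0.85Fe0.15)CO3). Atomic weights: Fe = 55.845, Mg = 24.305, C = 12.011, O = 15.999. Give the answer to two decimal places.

9.41 mass %

Formula mass = 0.85·24.305 + 0.15·55.845 + 1·12.011 + 3·15.999 = 89.044 g/mol, of which 8.377 g is Fe.
So Fe makes up 8.377/89.044 = 0.0941 of the mass, i.e. 9.41%.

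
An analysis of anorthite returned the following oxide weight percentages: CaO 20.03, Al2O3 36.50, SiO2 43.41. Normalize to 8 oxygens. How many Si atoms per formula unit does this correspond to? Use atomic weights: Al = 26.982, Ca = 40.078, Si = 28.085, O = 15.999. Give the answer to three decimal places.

2.010 Si apfu

CaO: 20.03/56.077 = 0.35719 mol → 0.35719 mol Ca, 0.35719 mol O.
Al2O3: 36.50/101.961 = 0.35798 mol → 0.71596 mol Al, 1.07394 mol O.
SiO2: 43.41/60.083 = 0.72250 mol → 0.72250 mol Si, 1.44500 mol O.
Total oxygen = 2.87613 mol. Normalization factor = 8/2.87613 = 2.78152.
Si per 8 O = 0.72250 × 2.78152 = 2.010.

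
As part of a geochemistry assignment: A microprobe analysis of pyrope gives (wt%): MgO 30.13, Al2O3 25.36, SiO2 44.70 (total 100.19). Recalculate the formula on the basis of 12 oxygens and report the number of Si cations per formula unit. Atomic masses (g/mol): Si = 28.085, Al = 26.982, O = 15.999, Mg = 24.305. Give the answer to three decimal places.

2.994 Si apfu

30.13 wt% MgO ÷ 40.304 g/mol = 0.74757 mol, giving 0.74757 Mg and 0.74757 O.
25.36 wt% Al2O3 ÷ 101.961 g/mol = 0.24872 mol, giving 0.49744 Al and 0.74616 O.
44.70 wt% SiO2 ÷ 60.083 g/mol = 0.74397 mol, giving 0.74397 Si and 1.48794 O.
Oxygen sums to 2.98167; scaling by 12/2.98167 = 4.02459 puts the formula on 12 O.
Si: 0.74397 × 4.02459 = 2.994 atoms per formula unit.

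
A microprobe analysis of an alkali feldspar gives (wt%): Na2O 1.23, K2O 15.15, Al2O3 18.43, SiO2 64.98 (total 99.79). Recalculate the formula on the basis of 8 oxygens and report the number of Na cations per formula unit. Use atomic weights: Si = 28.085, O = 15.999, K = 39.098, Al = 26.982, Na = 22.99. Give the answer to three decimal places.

Na2O: 1.23/61.979 = 0.01985 mol → 0.03970 mol Na, 0.01985 mol O.
K2O: 15.15/94.195 = 0.16084 mol → 0.32168 mol K, 0.16084 mol O.
Al2O3: 18.43/101.961 = 0.18076 mol → 0.36152 mol Al, 0.54228 mol O.
SiO2: 64.98/60.083 = 1.08150 mol → 1.08150 mol Si, 2.16300 mol O.
Total oxygen = 2.88597 mol. Normalization factor = 8/2.88597 = 2.77203.
Na per 8 O = 0.03970 × 2.77203 = 0.110.

0.110 Na apfu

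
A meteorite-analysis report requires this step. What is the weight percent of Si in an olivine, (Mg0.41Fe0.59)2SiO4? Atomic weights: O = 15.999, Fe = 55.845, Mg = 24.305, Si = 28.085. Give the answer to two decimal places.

Formula mass = 0.82·24.305 + 1.18·55.845 + 1·28.085 + 4·15.999 = 177.908 g/mol, of which 28.085 g is Si.
So Si makes up 28.085/177.908 = 0.1579 of the mass, i.e. 15.79%.

15.79 weight percent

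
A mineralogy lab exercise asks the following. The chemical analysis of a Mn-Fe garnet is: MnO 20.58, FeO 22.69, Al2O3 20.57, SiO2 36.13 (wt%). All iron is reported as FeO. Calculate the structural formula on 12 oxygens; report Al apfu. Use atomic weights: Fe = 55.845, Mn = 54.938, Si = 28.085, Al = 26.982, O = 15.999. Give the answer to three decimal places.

MnO (M=70.937): mol = 0.29012; Mn = 0.29012, O = 0.29012.
FeO (M=71.844): mol = 0.31582; Fe = 0.31582, O = 0.31582.
Al2O3 (M=101.961): mol = 0.20174; Al = 0.40348, O = 0.60522.
SiO2 (M=60.083): mol = 0.60133; Si = 0.60133, O = 1.20266.
ΣO = 2.41382; factor = 12/ΣO = 4.97137.
Al apfu = 0.40348 × 4.97137 = 2.006.

2.006 Al apfu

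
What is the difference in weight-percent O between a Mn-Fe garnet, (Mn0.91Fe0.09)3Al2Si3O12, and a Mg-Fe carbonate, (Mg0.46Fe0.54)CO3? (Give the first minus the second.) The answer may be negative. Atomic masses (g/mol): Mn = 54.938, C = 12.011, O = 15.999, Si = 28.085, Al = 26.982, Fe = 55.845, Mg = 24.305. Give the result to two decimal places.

O in (Mn0.91Fe0.09)3Al2Si3O12: molar mass 495.266 g/mol; 12×15.999 = 191.988 g → 38.76 wt%.
O in (Mg0.46Fe0.54)CO3: molar mass 101.345 g/mol; 3×15.999 = 47.997 g → 47.36 wt%.
Difference = 38.76 − 47.36 = -8.60 percentage points.

-8.60 percentage points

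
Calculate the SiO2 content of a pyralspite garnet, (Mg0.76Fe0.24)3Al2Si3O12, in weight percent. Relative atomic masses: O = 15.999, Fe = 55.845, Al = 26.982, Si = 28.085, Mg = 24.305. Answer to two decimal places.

42.33 wt%

Molar mass of (Mg0.76Fe0.24)3Al2Si3O12 = 2.28×24.305 + 0.72×55.845 + 2×26.982 + 3×28.085 + 12×15.999 = 425.831 g/mol.
Each formula unit contains 3 Si, equivalent to 3/1 = 3.0000 mol SiO2.
M(SiO2) = 1×28.085 + 2×15.999 = 60.083 g/mol.
Mass of SiO2 per formula unit = 3.0000 × 60.083 = 180.249 g.
SiO2 wt% = 180.249 / 425.831 × 100 = 42.33%.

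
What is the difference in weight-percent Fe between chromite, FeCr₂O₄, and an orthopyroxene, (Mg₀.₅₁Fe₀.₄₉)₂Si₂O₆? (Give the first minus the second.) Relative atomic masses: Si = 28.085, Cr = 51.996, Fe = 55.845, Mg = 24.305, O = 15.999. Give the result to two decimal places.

1.33 percentage points

Fe in FeCr₂O₄: molar mass 223.833 g/mol; 1×55.845 = 55.845 g → 24.95 wt%.
Fe in (Mg₀.₅₁Fe₀.₄₉)₂Si₂O₆: molar mass 231.683 g/mol; 0.98×55.845 = 54.728 g → 23.62 wt%.
Difference = 24.95 − 23.62 = 1.33 percentage points.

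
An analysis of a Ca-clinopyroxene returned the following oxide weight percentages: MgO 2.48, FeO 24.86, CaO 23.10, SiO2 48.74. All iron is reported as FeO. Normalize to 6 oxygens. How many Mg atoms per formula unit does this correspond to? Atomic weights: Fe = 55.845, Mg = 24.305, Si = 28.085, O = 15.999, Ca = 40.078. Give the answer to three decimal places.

MgO: 2.48/40.304 = 0.06153 mol → 0.06153 mol Mg, 0.06153 mol O.
FeO: 24.86/71.844 = 0.34603 mol → 0.34603 mol Fe, 0.34603 mol O.
CaO: 23.10/56.077 = 0.41193 mol → 0.41193 mol Ca, 0.41193 mol O.
SiO2: 48.74/60.083 = 0.81121 mol → 0.81121 mol Si, 1.62242 mol O.
Total oxygen = 2.44191 mol. Normalization factor = 6/2.44191 = 2.45709.
Mg per 6 O = 0.06153 × 2.45709 = 0.151.

0.151 Mg apfu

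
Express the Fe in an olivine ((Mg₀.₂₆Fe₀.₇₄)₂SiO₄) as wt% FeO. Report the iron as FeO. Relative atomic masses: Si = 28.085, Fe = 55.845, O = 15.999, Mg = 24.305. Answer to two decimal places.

56.75 wt%

Formula mass = 187.370 g/mol.
1.48 Fe → 1.4800 mol FeO per formula unit; M(FeO) = 71.844, so FeO mass = 106.329 g.
106.329/187.370 × 100 = 56.75 wt%.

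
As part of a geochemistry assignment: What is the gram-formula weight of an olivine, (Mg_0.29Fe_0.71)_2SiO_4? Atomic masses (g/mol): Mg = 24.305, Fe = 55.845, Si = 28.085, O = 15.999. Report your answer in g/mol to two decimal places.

185.48 g/mol

The formula mass is the sum 0.58×24.305 + 1.42×55.845 + 1×28.085 + 4×15.999.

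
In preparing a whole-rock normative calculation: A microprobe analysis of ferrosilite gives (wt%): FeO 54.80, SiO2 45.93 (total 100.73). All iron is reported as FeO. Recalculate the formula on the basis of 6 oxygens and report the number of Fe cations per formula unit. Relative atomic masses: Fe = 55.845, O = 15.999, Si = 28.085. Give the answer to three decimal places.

FeO: 54.80/71.844 = 0.76276 mol → 0.76276 mol Fe, 0.76276 mol O.
SiO2: 45.93/60.083 = 0.76444 mol → 0.76444 mol Si, 1.52888 mol O.
Total oxygen = 2.29164 mol. Normalization factor = 6/2.29164 = 2.61821.
Fe per 6 O = 0.76276 × 2.61821 = 1.997.

1.997 Fe apfu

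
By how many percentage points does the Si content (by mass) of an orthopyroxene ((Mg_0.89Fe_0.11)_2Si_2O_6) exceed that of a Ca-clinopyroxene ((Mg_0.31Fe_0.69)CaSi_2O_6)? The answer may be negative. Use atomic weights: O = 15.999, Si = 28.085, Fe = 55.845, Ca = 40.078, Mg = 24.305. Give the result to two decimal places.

3.47 percentage points

First mineral: 56.170 g Si in 207.713 g formula = 27.04 wt% Si.
Second mineral: 56.170 g Si in 238.310 g formula = 23.57 wt% Si.
27.04% − 23.57% gives a difference of 3.47 percentage points.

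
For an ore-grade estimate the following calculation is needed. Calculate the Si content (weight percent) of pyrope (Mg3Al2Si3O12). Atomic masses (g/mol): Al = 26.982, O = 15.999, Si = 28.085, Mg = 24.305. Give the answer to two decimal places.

20.90 weight percent

Formula mass = 3*24.305 + 2*26.982 + 3*28.085 + 12*15.999 = 403.122 g/mol, of which 84.255 g is Si.
So Si makes up 84.255/403.122 = 0.2090 of the mass, i.e. 20.90%.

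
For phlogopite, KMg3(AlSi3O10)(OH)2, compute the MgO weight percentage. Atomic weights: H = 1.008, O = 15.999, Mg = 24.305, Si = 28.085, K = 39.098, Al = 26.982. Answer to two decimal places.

M(KMg3(AlSi3O10)(OH)2) = 417.254 g/mol; M(MgO) = 40.304 g/mol.
Moles MgO per formula unit = 3 Mg ÷ 1 = 3.0000.
MgO fraction = (3.0000 × 40.304) / 417.254 = 120.912/417.254 = 0.2898.

28.98 wt%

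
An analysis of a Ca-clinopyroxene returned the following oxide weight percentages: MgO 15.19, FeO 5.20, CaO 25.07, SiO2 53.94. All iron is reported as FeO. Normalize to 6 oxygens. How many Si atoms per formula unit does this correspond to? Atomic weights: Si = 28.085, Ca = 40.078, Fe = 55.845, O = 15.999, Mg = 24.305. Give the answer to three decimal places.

MgO: 15.19/40.304 = 0.37689 mol → 0.37689 mol Mg, 0.37689 mol O.
FeO: 5.20/71.844 = 0.07238 mol → 0.07238 mol Fe, 0.07238 mol O.
CaO: 25.07/56.077 = 0.44706 mol → 0.44706 mol Ca, 0.44706 mol O.
SiO2: 53.94/60.083 = 0.89776 mol → 0.89776 mol Si, 1.79552 mol O.
Total oxygen = 2.69185 mol. Normalization factor = 6/2.69185 = 2.22895.
Si per 6 O = 0.89776 × 2.22895 = 2.001.

2.001 Si apfu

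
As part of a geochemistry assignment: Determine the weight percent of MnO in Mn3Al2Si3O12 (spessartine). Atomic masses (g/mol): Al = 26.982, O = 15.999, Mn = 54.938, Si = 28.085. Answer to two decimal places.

42.99 wt%

Formula mass = 495.021 g/mol.
3 Mn → 3.0000 mol MnO per formula unit; M(MnO) = 70.937, so MnO mass = 212.811 g.
212.811/495.021 × 100 = 42.99 wt%.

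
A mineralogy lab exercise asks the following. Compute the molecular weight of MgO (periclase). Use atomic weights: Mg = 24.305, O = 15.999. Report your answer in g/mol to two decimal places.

Mg: 1 × 24.305 = 24.3050
O: 1 × 15.999 = 15.9990
Summing the contributions gives the formula mass.

40.30 g/mol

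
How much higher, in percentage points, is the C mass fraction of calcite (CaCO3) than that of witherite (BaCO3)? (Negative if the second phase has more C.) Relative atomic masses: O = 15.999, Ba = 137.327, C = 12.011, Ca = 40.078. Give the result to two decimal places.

5.91 percentage points

First mineral: 12.011 g C in 100.086 g formula = 12.00 wt% C.
Second mineral: 12.011 g C in 197.335 g formula = 6.09 wt% C.
12.00% − 6.09% gives a difference of 5.91 percentage points.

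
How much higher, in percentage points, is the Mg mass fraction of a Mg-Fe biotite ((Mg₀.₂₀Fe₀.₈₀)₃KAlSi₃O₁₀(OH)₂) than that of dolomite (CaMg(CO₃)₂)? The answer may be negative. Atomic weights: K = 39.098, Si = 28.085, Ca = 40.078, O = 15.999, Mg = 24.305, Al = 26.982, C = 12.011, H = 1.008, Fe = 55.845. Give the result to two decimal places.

-10.22 percentage points

M((Mg₀.₂₀Fe₀.₈₀)₃KAlSi₃O₁₀(OH)₂) = 492.950 g/mol, so wt% Mg = 14.583/492.950 × 100 = 2.96%.
M(CaMg(CO₃)₂) = 184.399 g/mol, so wt% Mg = 24.305/184.399 × 100 = 13.18%.
2.96 − 13.18 = -10.22 pp.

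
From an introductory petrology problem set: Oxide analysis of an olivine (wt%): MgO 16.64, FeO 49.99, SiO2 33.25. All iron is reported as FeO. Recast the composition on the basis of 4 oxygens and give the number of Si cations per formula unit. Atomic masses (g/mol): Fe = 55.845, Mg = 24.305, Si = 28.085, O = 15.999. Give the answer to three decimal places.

0.999 Si apfu

MgO: 16.64/40.304 = 0.41286 mol → 0.41286 mol Mg, 0.41286 mol O.
FeO: 49.99/71.844 = 0.69581 mol → 0.69581 mol Fe, 0.69581 mol O.
SiO2: 33.25/60.083 = 0.55340 mol → 0.55340 mol Si, 1.10680 mol O.
Total oxygen = 2.21547 mol. Normalization factor = 4/2.21547 = 1.80549.
Si per 4 O = 0.55340 × 1.80549 = 0.999.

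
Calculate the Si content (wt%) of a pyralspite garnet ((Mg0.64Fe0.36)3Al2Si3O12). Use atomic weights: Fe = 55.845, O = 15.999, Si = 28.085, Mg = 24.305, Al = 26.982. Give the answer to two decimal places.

Formula mass = 1.92·24.305 + 1.08·55.845 + 2·26.982 + 3·28.085 + 12·15.999 = 437.185 g/mol, of which 84.255 g is Si.
So Si makes up 84.255/437.185 = 0.1927 of the mass, i.e. 19.27%.

19.27 wt%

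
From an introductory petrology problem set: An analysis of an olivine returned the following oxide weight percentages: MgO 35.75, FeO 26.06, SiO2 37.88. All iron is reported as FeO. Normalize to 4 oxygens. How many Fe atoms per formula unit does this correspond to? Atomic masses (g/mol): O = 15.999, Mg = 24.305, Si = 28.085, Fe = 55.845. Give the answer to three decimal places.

0.578 Fe apfu

35.75 wt% MgO ÷ 40.304 g/mol = 0.88701 mol, giving 0.88701 Mg and 0.88701 O.
26.06 wt% FeO ÷ 71.844 g/mol = 0.36273 mol, giving 0.36273 Fe and 0.36273 O.
37.88 wt% SiO2 ÷ 60.083 g/mol = 0.63046 mol, giving 0.63046 Si and 1.26092 O.
Oxygen sums to 2.51066; scaling by 4/2.51066 = 1.59321 puts the formula on 4 O.
Fe: 0.36273 × 1.59321 = 0.578 atoms per formula unit.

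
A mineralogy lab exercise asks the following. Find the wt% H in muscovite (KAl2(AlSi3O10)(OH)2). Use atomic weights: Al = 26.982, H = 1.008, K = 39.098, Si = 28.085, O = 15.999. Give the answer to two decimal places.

0.51 weight percent

Molar mass of KAl2(AlSi3O10)(OH)2: 1×39.098 + 3×26.982 + 3×28.085 + 12×15.999 + 2×1.008 = 398.303 g/mol.
Mass of H per formula unit: 2 × 1.008 = 2.016 g.
Weight fraction H = 2.016 / 398.303 = 0.0051.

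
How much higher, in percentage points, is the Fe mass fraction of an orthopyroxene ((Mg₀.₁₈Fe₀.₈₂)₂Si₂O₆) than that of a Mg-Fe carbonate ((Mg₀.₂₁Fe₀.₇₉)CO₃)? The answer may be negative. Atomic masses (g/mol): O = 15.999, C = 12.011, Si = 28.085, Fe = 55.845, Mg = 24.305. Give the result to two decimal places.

-4.12 percentage points

M((Mg₀.₁₈Fe₀.₈₂)₂Si₂O₆) = 252.500 g/mol, so wt% Fe = 91.586/252.500 × 100 = 36.27%.
M((Mg₀.₂₁Fe₀.₇₉)CO₃) = 109.230 g/mol, so wt% Fe = 44.118/109.230 × 100 = 40.39%.
36.27 − 40.39 = -4.12 pp.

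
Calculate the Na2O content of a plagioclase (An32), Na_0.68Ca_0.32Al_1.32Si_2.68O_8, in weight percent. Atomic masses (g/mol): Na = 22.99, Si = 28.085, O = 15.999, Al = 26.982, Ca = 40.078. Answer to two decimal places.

7.88 wt%

M(Na_0.68Ca_0.32Al_1.32Si_2.68O_8) = 267.334 g/mol; M(Na2O) = 61.979 g/mol.
Moles Na2O per formula unit = 0.68 Na ÷ 2 = 0.3400.
Na2O fraction = (0.3400 × 61.979) / 267.334 = 21.073/267.334 = 0.0788.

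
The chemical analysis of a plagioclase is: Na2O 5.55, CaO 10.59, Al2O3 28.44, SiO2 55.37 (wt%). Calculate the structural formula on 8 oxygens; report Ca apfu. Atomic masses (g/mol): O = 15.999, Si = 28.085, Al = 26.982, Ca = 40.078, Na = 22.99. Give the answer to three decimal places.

5.55 wt% Na2O ÷ 61.979 g/mol = 0.08955 mol, giving 0.17910 Na and 0.08955 O.
10.59 wt% CaO ÷ 56.077 g/mol = 0.18885 mol, giving 0.18885 Ca and 0.18885 O.
28.44 wt% Al2O3 ÷ 101.961 g/mol = 0.27893 mol, giving 0.55786 Al and 0.83679 O.
55.37 wt% SiO2 ÷ 60.083 g/mol = 0.92156 mol, giving 0.92156 Si and 1.84312 O.
Oxygen sums to 2.95831; scaling by 8/2.95831 = 2.70425 puts the formula on 8 O.
Ca: 0.18885 × 2.70425 = 0.511 atoms per formula unit.

0.511 Ca apfu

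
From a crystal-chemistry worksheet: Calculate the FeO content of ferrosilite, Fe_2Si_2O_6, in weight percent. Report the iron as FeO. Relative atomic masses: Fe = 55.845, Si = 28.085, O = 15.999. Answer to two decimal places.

54.46 wt%

Molar mass of Fe_2Si_2O_6 = 2×55.845 + 2×28.085 + 6×15.999 = 263.854 g/mol.
Each formula unit contains 2 Fe, equivalent to 2/1 = 2.0000 mol FeO.
M(FeO) = 1×55.845 + 1×15.999 = 71.844 g/mol.
Mass of FeO per formula unit = 2.0000 × 71.844 = 143.688 g.
FeO wt% = 143.688 / 263.854 × 100 = 54.46%.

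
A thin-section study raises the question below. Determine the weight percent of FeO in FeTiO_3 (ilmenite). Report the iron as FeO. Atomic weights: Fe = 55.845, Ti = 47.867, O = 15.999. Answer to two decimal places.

47.36 wt%

Molar mass of FeTiO_3 = 1*55.845 + 1*47.867 + 3*15.999 = 151.709 g/mol.
Each formula unit contains 1 Fe, equivalent to 1/1 = 1.0000 mol FeO.
M(FeO) = 1×55.845 + 1×15.999 = 71.844 g/mol.
Mass of FeO per formula unit = 1.0000 × 71.844 = 71.844 g.
FeO wt% = 71.844 / 151.709 × 100 = 47.36%.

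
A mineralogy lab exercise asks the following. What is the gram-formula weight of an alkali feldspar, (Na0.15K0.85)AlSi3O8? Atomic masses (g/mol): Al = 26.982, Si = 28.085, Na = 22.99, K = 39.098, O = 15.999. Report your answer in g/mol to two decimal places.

The formula mass is the sum 0.15×22.99 + 0.85×39.098 + 1×26.982 + 3×28.085 + 8×15.999.

275.91 g/mol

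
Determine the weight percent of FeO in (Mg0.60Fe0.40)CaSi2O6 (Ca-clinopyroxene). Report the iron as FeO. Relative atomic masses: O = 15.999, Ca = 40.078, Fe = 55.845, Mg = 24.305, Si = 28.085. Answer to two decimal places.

12.54 wt%

Molar mass of (Mg0.60Fe0.40)CaSi2O6 = 0.60·24.305 + 0.40·55.845 + 1·40.078 + 2·28.085 + 6·15.999 = 229.163 g/mol.
Each formula unit contains 0.40 Fe, equivalent to 0.40/1 = 0.4000 mol FeO.
M(FeO) = 1×55.845 + 1×15.999 = 71.844 g/mol.
Mass of FeO per formula unit = 0.4000 × 71.844 = 28.738 g.
FeO wt% = 28.738 / 229.163 × 100 = 12.54%.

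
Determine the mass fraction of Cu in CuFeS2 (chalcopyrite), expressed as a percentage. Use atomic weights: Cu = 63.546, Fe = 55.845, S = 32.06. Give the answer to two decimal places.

34.63 wt%

Molar mass of CuFeS2: 1*63.546 + 1*55.845 + 2*32.06 = 183.511 g/mol.
Mass of Cu per formula unit: 1 × 63.546 = 63.546 g.
Weight fraction Cu = 63.546 / 183.511 = 0.3463.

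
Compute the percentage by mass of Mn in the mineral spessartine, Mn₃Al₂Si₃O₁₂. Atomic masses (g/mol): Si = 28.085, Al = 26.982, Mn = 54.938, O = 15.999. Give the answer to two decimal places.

33.29 weight percent

Formula mass = 3·54.938 + 2·26.982 + 3·28.085 + 12·15.999 = 495.021 g/mol, of which 164.814 g is Mn.
So Mn makes up 164.814/495.021 = 0.3329 of the mass, i.e. 33.29%.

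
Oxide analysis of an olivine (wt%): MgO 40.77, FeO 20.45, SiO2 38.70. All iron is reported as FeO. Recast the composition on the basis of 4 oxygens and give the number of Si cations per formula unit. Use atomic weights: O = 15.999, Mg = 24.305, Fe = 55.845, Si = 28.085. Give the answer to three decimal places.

0.997 Si apfu

MgO: 40.77/40.304 = 1.01156 mol → 1.01156 mol Mg, 1.01156 mol O.
FeO: 20.45/71.844 = 0.28464 mol → 0.28464 mol Fe, 0.28464 mol O.
SiO2: 38.70/60.083 = 0.64411 mol → 0.64411 mol Si, 1.28822 mol O.
Total oxygen = 2.58442 mol. Normalization factor = 4/2.58442 = 1.54774.
Si per 4 O = 0.64411 × 1.54774 = 0.997.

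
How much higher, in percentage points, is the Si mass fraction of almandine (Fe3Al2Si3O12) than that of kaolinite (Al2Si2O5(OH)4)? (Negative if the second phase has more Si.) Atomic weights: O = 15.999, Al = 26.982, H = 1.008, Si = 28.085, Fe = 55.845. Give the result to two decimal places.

Si in Fe3Al2Si3O12: molar mass 497.742 g/mol; 3×28.085 = 84.255 g → 16.93 wt%.
Si in Al2Si2O5(OH)4: molar mass 258.157 g/mol; 2×28.085 = 56.170 g → 21.76 wt%.
Difference = 16.93 − 21.76 = -4.83 percentage points.

-4.83 percentage points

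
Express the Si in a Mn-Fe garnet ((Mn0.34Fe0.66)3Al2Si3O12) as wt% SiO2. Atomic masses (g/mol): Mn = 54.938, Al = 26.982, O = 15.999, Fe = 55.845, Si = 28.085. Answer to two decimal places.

36.28 wt%

Molar mass of (Mn0.34Fe0.66)3Al2Si3O12 = 1.02·54.938 + 1.98·55.845 + 2·26.982 + 3·28.085 + 12·15.999 = 496.817 g/mol.
Each formula unit contains 3 Si, equivalent to 3/1 = 3.0000 mol SiO2.
M(SiO2) = 1×28.085 + 2×15.999 = 60.083 g/mol.
Mass of SiO2 per formula unit = 3.0000 × 60.083 = 180.249 g.
SiO2 wt% = 180.249 / 496.817 × 100 = 36.28%.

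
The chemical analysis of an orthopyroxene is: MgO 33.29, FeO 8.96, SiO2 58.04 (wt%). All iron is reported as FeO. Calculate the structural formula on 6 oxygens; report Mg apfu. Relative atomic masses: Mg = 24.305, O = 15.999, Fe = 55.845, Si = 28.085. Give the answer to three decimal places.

MgO: 33.29/40.304 = 0.82597 mol → 0.82597 mol Mg, 0.82597 mol O.
FeO: 8.96/71.844 = 0.12471 mol → 0.12471 mol Fe, 0.12471 mol O.
SiO2: 58.04/60.083 = 0.96600 mol → 0.96600 mol Si, 1.93200 mol O.
Total oxygen = 2.88268 mol. Normalization factor = 6/2.88268 = 2.08140.
Mg per 6 O = 0.82597 × 2.08140 = 1.719.

1.719 Mg apfu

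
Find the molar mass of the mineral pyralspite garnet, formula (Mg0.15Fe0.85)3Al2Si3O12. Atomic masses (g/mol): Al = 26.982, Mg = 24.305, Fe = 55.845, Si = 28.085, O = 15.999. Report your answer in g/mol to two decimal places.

483.55 g/mol

The formula mass is the sum 0.45·24.305 + 2.55·55.845 + 2·26.982 + 3·28.085 + 12·15.999.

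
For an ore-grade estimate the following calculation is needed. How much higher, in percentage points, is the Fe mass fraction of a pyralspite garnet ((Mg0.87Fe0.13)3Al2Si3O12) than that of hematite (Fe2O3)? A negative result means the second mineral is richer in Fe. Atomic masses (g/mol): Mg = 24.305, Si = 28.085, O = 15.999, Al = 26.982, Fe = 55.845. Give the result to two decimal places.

-64.70 percentage points

Fe in (Mg0.87Fe0.13)3Al2Si3O12: molar mass 415.423 g/mol; 0.39×55.845 = 21.780 g → 5.24 wt%.
Fe in Fe2O3: molar mass 159.687 g/mol; 2×55.845 = 111.690 g → 69.94 wt%.
Difference = 5.24 − 69.94 = -64.70 percentage points.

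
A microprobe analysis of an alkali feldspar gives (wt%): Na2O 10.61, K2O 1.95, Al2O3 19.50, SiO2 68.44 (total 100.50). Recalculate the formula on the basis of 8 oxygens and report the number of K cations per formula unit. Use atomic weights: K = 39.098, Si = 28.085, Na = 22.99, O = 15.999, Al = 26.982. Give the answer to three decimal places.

0.109 K apfu

Na2O (M=61.979): mol = 0.17119; Na = 0.34238, O = 0.17119.
K2O (M=94.195): mol = 0.02070; K = 0.04140, O = 0.02070.
Al2O3 (M=101.961): mol = 0.19125; Al = 0.38250, O = 0.57375.
SiO2 (M=60.083): mol = 1.13909; Si = 1.13909, O = 2.27818.
ΣO = 3.04382; factor = 8/ΣO = 2.62828.
K apfu = 0.04140 × 2.62828 = 0.109.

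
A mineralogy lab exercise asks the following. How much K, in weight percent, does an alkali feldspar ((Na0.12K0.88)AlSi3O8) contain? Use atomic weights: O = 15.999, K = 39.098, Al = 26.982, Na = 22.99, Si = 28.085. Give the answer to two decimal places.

12.45 weight percent

Formula mass = 0.12×22.99 + 0.88×39.098 + 1×26.982 + 3×28.085 + 8×15.999 = 276.394 g/mol, of which 34.406 g is K.
So K makes up 34.406/276.394 = 0.1245 of the mass, i.e. 12.45%.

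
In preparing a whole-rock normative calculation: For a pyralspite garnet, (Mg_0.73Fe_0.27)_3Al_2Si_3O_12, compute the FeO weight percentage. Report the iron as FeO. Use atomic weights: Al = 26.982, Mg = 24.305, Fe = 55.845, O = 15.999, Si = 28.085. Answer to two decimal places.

13.58 wt%

M((Mg_0.73Fe_0.27)_3Al_2Si_3O_12) = 428.669 g/mol; M(FeO) = 71.844 g/mol.
Moles FeO per formula unit = 0.81 Fe ÷ 1 = 0.8100.
FeO fraction = (0.8100 × 71.844) / 428.669 = 58.194/428.669 = 0.1358.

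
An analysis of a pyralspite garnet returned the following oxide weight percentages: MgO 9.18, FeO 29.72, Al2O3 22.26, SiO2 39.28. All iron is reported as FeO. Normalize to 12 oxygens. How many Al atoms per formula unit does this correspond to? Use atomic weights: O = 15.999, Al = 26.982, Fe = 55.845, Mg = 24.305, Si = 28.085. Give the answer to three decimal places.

2.012 Al apfu

9.18 wt% MgO ÷ 40.304 g/mol = 0.22777 mol, giving 0.22777 Mg and 0.22777 O.
29.72 wt% FeO ÷ 71.844 g/mol = 0.41367 mol, giving 0.41367 Fe and 0.41367 O.
22.26 wt% Al2O3 ÷ 101.961 g/mol = 0.21832 mol, giving 0.43664 Al and 0.65496 O.
39.28 wt% SiO2 ÷ 60.083 g/mol = 0.65376 mol, giving 0.65376 Si and 1.30752 O.
Oxygen sums to 2.60392; scaling by 12/2.60392 = 4.60844 puts the formula on 12 O.
Al: 0.43664 × 4.60844 = 2.012 atoms per formula unit.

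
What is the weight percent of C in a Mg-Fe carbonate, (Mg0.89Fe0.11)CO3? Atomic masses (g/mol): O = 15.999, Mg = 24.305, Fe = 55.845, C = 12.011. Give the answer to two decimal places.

Formula mass = 0.89×24.305 + 0.11×55.845 + 1×12.011 + 3×15.999 = 87.782 g/mol, of which 12.011 g is C.
So C makes up 12.011/87.782 = 0.1368 of the mass, i.e. 13.68%.

13.68 weight percent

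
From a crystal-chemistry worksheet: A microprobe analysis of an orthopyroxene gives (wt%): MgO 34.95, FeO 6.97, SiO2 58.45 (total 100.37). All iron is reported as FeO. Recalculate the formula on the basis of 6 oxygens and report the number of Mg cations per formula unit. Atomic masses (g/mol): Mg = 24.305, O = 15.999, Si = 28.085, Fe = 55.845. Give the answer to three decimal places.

MgO (M=40.304): mol = 0.86716; Mg = 0.86716, O = 0.86716.
FeO (M=71.844): mol = 0.09702; Fe = 0.09702, O = 0.09702.
SiO2 (M=60.083): mol = 0.97282; Si = 0.97282, O = 1.94564.
ΣO = 2.90982; factor = 6/ΣO = 2.06198.
Mg apfu = 0.86716 × 2.06198 = 1.788.

1.788 Mg apfu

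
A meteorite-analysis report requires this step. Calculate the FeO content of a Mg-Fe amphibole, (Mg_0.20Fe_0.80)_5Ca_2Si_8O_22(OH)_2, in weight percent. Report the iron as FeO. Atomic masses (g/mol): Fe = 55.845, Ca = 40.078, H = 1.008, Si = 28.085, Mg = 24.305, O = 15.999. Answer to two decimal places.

Formula mass = 938.513 g/mol.
4 Fe → 4.0000 mol FeO per formula unit; M(FeO) = 71.844, so FeO mass = 287.376 g.
287.376/938.513 × 100 = 30.62 wt%.

30.62 wt%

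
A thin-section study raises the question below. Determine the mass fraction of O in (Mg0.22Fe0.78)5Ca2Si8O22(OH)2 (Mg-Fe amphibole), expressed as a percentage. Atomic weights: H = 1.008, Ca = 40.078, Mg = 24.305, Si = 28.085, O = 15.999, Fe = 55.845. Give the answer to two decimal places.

41.05 weight percent

Formula mass = 1.10×24.305 + 3.90×55.845 + 2×40.078 + 8×28.085 + 24×15.999 + 2×1.008 = 935.359 g/mol, of which 383.976 g is O.
So O makes up 383.976/935.359 = 0.4105 of the mass, i.e. 41.05%.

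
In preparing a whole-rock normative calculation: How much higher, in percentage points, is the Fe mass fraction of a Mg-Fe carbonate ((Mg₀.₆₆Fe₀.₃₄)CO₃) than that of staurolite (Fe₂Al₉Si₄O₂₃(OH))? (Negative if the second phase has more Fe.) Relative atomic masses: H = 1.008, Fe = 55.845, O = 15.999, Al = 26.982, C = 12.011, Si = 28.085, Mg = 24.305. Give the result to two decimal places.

6.87 percentage points

Fe in (Mg₀.₆₆Fe₀.₃₄)CO₃: molar mass 95.037 g/mol; 0.34×55.845 = 18.987 g → 19.98 wt%.
Fe in Fe₂Al₉Si₄O₂₃(OH): molar mass 851.852 g/mol; 2×55.845 = 111.690 g → 13.11 wt%.
Difference = 19.98 − 13.11 = 6.87 percentage points.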